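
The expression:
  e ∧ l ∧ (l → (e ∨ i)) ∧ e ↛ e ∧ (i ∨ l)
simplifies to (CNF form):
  False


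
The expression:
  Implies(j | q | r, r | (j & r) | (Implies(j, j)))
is always true.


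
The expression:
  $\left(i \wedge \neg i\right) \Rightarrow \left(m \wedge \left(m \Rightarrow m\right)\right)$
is always true.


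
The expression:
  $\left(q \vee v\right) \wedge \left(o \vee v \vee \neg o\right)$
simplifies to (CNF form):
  $q \vee v$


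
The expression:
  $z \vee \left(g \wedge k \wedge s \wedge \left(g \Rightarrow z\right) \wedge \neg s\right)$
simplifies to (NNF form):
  $z$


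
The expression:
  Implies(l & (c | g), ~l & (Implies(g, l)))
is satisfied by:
  {c: False, l: False, g: False}
  {g: True, c: False, l: False}
  {c: True, g: False, l: False}
  {g: True, c: True, l: False}
  {l: True, g: False, c: False}


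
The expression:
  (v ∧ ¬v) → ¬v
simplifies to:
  True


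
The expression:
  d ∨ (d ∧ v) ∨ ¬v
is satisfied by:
  {d: True, v: False}
  {v: False, d: False}
  {v: True, d: True}


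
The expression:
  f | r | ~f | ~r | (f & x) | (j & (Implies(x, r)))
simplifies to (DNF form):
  True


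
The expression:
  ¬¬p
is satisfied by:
  {p: True}


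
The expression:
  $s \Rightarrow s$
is always true.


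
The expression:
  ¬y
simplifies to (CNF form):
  ¬y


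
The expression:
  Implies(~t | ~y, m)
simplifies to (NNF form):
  m | (t & y)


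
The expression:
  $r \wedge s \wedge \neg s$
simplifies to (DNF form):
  $\text{False}$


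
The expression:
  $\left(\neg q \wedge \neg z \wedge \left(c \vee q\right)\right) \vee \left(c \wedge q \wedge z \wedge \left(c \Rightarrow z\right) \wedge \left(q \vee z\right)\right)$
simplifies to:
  $c \wedge \left(q \vee \neg z\right) \wedge \left(z \vee \neg q\right)$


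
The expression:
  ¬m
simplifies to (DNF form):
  ¬m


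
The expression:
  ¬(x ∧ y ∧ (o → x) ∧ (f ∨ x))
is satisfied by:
  {y: False, x: False}
  {x: True, y: False}
  {y: True, x: False}


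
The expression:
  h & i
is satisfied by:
  {h: True, i: True}


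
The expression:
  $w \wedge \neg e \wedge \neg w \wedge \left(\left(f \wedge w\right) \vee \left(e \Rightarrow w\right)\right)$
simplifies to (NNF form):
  $\text{False}$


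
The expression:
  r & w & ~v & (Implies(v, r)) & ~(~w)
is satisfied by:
  {r: True, w: True, v: False}


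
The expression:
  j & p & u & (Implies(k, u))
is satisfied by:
  {p: True, j: True, u: True}


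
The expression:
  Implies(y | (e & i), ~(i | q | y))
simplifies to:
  ~y & (~e | ~i)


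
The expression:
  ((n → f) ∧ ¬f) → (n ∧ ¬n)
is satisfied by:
  {n: True, f: True}
  {n: True, f: False}
  {f: True, n: False}


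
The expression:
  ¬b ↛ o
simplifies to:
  o ∨ ¬b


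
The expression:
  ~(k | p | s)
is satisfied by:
  {p: False, k: False, s: False}


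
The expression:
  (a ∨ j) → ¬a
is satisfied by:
  {a: False}


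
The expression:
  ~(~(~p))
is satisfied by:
  {p: False}


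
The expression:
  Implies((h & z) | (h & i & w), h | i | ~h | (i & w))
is always true.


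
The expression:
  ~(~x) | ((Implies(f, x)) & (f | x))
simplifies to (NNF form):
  x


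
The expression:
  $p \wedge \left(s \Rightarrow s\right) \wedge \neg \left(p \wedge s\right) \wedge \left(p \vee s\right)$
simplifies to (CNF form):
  $p \wedge \neg s$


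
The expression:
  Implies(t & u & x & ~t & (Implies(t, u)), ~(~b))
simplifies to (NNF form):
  True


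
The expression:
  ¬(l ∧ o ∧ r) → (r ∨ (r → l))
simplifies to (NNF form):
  True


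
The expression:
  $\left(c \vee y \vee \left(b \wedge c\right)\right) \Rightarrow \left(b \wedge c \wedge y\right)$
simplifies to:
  $\left(b \vee \neg y\right) \wedge \left(c \vee \neg y\right) \wedge \left(y \vee \neg c\right)$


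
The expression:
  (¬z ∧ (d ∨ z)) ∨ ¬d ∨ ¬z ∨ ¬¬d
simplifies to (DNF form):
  True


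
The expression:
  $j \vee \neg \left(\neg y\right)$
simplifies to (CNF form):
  $j \vee y$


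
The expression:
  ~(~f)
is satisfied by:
  {f: True}


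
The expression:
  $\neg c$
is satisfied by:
  {c: False}


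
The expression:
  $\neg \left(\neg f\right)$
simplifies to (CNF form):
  $f$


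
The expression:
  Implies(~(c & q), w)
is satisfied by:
  {c: True, w: True, q: True}
  {c: True, w: True, q: False}
  {w: True, q: True, c: False}
  {w: True, q: False, c: False}
  {c: True, q: True, w: False}


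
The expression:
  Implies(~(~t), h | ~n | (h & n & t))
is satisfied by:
  {h: True, t: False, n: False}
  {h: False, t: False, n: False}
  {n: True, h: True, t: False}
  {n: True, h: False, t: False}
  {t: True, h: True, n: False}
  {t: True, h: False, n: False}
  {t: True, n: True, h: True}


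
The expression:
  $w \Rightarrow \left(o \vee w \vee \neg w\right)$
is always true.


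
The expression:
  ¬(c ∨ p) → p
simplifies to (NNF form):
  c ∨ p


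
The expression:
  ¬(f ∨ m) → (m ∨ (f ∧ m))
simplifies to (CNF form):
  f ∨ m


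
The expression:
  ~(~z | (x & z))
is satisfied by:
  {z: True, x: False}


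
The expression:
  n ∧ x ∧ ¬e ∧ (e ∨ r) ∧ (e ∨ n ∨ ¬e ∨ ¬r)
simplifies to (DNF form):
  n ∧ r ∧ x ∧ ¬e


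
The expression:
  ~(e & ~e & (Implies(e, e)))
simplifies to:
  True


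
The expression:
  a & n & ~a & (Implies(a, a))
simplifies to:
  False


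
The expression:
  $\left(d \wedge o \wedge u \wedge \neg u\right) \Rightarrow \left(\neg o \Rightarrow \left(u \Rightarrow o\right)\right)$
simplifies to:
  $\text{True}$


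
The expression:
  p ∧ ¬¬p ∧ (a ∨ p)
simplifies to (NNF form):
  p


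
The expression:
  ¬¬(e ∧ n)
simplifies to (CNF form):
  e ∧ n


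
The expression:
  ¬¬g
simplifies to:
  g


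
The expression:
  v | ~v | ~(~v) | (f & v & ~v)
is always true.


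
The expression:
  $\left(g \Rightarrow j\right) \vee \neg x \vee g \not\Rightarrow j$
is always true.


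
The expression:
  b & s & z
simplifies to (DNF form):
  b & s & z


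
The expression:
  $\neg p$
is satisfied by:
  {p: False}


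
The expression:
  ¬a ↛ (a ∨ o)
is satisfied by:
  {o: False, a: False}


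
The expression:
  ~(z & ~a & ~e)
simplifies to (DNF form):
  a | e | ~z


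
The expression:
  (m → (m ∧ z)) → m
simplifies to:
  m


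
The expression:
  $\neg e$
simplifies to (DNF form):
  $\neg e$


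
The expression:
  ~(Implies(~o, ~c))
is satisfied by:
  {c: True, o: False}


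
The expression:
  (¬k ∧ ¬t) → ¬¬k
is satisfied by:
  {k: True, t: True}
  {k: True, t: False}
  {t: True, k: False}


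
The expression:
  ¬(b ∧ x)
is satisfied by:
  {x: False, b: False}
  {b: True, x: False}
  {x: True, b: False}


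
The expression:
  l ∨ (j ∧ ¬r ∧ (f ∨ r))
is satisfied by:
  {l: True, f: True, j: True, r: False}
  {l: True, f: True, j: False, r: False}
  {l: True, j: True, r: False, f: False}
  {l: True, j: False, r: False, f: False}
  {l: True, f: True, r: True, j: True}
  {l: True, f: True, r: True, j: False}
  {l: True, r: True, j: True, f: False}
  {l: True, r: True, j: False, f: False}
  {f: True, r: False, j: True, l: False}


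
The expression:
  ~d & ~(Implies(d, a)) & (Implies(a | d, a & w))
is never true.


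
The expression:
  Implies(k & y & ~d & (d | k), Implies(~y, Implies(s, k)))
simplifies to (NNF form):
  True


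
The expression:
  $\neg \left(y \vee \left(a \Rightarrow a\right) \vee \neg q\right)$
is never true.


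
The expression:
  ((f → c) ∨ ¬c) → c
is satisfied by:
  {c: True}


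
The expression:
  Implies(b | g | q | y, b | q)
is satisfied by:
  {b: True, q: True, y: False, g: False}
  {b: True, q: True, g: True, y: False}
  {b: True, q: True, y: True, g: False}
  {b: True, q: True, g: True, y: True}
  {b: True, y: False, g: False, q: False}
  {b: True, g: True, y: False, q: False}
  {b: True, y: True, g: False, q: False}
  {b: True, g: True, y: True, q: False}
  {q: True, y: False, g: False, b: False}
  {g: True, q: True, y: False, b: False}
  {q: True, y: True, g: False, b: False}
  {g: True, q: True, y: True, b: False}
  {q: False, y: False, g: False, b: False}


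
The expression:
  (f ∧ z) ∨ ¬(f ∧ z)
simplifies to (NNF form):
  True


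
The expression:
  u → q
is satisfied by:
  {q: True, u: False}
  {u: False, q: False}
  {u: True, q: True}


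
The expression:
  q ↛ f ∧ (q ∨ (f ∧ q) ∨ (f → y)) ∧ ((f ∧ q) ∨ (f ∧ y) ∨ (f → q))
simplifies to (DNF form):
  q ∧ ¬f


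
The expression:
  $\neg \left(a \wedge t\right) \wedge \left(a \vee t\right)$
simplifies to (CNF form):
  $\left(a \vee t\right) \wedge \left(a \vee \neg a\right) \wedge \left(t \vee \neg t\right) \wedge \left(\neg a \vee \neg t\right)$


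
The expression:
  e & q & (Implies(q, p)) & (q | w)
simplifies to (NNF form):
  e & p & q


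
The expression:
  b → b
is always true.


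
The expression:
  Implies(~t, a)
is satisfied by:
  {a: True, t: True}
  {a: True, t: False}
  {t: True, a: False}


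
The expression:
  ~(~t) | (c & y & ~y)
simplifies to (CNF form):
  t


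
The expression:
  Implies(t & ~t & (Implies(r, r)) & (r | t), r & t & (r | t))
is always true.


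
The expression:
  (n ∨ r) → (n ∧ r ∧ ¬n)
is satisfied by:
  {n: False, r: False}


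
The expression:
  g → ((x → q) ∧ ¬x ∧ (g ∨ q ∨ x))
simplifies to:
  ¬g ∨ ¬x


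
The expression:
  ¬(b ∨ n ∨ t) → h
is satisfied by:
  {n: True, b: True, t: True, h: True}
  {n: True, b: True, t: True, h: False}
  {n: True, b: True, h: True, t: False}
  {n: True, b: True, h: False, t: False}
  {n: True, t: True, h: True, b: False}
  {n: True, t: True, h: False, b: False}
  {n: True, t: False, h: True, b: False}
  {n: True, t: False, h: False, b: False}
  {b: True, t: True, h: True, n: False}
  {b: True, t: True, h: False, n: False}
  {b: True, h: True, t: False, n: False}
  {b: True, h: False, t: False, n: False}
  {t: True, h: True, b: False, n: False}
  {t: True, b: False, h: False, n: False}
  {h: True, b: False, t: False, n: False}


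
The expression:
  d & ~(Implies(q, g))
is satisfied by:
  {d: True, q: True, g: False}


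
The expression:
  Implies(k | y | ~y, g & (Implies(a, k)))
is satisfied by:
  {g: True, k: True, a: False}
  {g: True, k: False, a: False}
  {g: True, a: True, k: True}


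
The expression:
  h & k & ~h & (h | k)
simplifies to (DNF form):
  False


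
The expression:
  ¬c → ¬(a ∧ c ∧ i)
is always true.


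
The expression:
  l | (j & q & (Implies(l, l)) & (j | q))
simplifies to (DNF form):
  l | (j & q)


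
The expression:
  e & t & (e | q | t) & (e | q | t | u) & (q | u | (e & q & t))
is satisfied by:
  {t: True, e: True, q: True, u: True}
  {t: True, e: True, q: True, u: False}
  {t: True, e: True, u: True, q: False}


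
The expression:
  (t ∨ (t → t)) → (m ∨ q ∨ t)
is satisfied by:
  {t: True, q: True, m: True}
  {t: True, q: True, m: False}
  {t: True, m: True, q: False}
  {t: True, m: False, q: False}
  {q: True, m: True, t: False}
  {q: True, m: False, t: False}
  {m: True, q: False, t: False}


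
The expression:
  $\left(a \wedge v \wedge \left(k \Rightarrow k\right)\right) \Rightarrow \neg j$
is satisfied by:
  {v: False, a: False, j: False}
  {j: True, v: False, a: False}
  {a: True, v: False, j: False}
  {j: True, a: True, v: False}
  {v: True, j: False, a: False}
  {j: True, v: True, a: False}
  {a: True, v: True, j: False}


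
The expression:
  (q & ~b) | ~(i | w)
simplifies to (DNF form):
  (q & ~b) | (~i & ~w) | (q & ~b & ~i) | (q & ~b & ~w) | (q & ~i & ~w) | (~b & ~i & ~w) | (q & ~b & ~i & ~w)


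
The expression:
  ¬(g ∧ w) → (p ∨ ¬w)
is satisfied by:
  {g: True, p: True, w: False}
  {g: True, w: False, p: False}
  {p: True, w: False, g: False}
  {p: False, w: False, g: False}
  {g: True, p: True, w: True}
  {g: True, w: True, p: False}
  {p: True, w: True, g: False}


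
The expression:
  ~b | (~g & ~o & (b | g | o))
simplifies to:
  ~b | (~g & ~o)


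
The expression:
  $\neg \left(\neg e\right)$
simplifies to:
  $e$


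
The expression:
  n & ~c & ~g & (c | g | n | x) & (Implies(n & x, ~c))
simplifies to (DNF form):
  n & ~c & ~g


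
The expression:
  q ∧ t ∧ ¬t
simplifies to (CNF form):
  False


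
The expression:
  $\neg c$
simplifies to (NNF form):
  $\neg c$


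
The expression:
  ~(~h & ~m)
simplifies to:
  h | m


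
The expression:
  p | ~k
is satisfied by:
  {p: True, k: False}
  {k: False, p: False}
  {k: True, p: True}


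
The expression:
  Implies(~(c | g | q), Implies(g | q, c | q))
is always true.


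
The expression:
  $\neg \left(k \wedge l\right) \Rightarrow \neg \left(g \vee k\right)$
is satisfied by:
  {l: True, g: False, k: False}
  {g: False, k: False, l: False}
  {l: True, k: True, g: False}
  {l: True, g: True, k: True}


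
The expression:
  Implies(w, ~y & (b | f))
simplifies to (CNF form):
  (~w | ~y) & (b | f | ~w) & (b | ~w | ~y) & (f | ~w | ~y)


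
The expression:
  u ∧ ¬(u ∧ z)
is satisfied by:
  {u: True, z: False}


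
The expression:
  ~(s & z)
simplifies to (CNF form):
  ~s | ~z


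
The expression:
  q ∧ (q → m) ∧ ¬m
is never true.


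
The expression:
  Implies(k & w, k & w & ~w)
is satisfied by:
  {w: False, k: False}
  {k: True, w: False}
  {w: True, k: False}


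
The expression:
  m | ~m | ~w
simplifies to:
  True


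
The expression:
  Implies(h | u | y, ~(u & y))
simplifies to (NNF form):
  ~u | ~y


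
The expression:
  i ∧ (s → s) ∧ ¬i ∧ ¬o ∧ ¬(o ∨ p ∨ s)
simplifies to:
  False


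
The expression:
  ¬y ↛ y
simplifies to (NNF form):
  True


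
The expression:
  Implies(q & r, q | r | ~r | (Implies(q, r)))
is always true.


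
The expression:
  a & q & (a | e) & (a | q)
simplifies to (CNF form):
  a & q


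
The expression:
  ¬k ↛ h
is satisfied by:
  {h: True, k: False}
  {k: False, h: False}
  {k: True, h: True}


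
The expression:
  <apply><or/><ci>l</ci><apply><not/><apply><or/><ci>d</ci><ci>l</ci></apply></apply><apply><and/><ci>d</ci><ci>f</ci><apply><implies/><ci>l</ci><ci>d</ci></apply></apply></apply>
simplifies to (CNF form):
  <apply><or/><ci>f</ci><ci>l</ci><apply><not/><ci>d</ci></apply></apply>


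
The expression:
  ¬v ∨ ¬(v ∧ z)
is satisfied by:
  {v: False, z: False}
  {z: True, v: False}
  {v: True, z: False}


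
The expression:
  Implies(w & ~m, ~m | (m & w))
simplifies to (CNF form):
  True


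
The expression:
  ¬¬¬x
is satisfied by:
  {x: False}


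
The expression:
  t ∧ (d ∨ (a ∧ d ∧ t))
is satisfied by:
  {t: True, d: True}


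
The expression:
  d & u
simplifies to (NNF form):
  d & u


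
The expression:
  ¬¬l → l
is always true.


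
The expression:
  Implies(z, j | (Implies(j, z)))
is always true.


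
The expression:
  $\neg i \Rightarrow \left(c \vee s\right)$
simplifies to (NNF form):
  $c \vee i \vee s$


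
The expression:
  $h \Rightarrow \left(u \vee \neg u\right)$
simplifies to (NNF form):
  $\text{True}$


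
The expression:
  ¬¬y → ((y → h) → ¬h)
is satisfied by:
  {h: False, y: False}
  {y: True, h: False}
  {h: True, y: False}


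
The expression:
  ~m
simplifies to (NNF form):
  ~m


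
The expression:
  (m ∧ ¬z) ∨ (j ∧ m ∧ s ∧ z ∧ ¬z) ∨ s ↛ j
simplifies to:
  (m ∨ s) ∧ (m ∨ ¬j) ∧ (s ∨ ¬z) ∧ (¬j ∨ ¬z)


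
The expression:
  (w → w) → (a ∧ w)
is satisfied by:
  {a: True, w: True}


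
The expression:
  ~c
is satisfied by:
  {c: False}


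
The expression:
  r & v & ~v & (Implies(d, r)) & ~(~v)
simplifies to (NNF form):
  False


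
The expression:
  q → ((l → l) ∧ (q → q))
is always true.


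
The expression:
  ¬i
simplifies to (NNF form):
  ¬i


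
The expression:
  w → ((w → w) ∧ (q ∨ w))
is always true.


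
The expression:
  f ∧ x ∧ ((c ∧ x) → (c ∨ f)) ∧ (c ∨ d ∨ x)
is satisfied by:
  {x: True, f: True}


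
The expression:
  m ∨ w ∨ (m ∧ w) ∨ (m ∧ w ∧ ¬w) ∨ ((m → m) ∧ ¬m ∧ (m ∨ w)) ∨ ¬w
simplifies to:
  True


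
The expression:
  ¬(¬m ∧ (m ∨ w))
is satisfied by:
  {m: True, w: False}
  {w: False, m: False}
  {w: True, m: True}


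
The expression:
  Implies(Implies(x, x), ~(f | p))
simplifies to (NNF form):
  ~f & ~p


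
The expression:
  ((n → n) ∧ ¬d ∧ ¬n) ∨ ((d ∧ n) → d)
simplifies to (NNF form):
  True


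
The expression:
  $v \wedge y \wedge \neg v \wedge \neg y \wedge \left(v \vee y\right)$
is never true.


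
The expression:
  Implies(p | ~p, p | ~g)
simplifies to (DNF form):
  p | ~g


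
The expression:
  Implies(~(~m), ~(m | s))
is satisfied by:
  {m: False}


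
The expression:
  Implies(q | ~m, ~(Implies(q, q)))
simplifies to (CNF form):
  m & ~q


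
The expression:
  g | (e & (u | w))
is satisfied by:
  {e: True, w: True, g: True, u: True}
  {e: True, w: True, g: True, u: False}
  {e: True, g: True, u: True, w: False}
  {e: True, g: True, u: False, w: False}
  {w: True, g: True, u: True, e: False}
  {w: True, g: True, u: False, e: False}
  {g: True, u: True, w: False, e: False}
  {g: True, w: False, u: False, e: False}
  {e: True, w: True, u: True, g: False}
  {e: True, w: True, u: False, g: False}
  {e: True, u: True, g: False, w: False}


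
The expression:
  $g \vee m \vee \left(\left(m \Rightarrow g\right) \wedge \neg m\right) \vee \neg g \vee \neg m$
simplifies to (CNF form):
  $\text{True}$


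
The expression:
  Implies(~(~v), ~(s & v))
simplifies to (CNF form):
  ~s | ~v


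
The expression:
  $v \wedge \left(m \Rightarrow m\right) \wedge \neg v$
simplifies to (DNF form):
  $\text{False}$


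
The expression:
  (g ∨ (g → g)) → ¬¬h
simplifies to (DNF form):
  h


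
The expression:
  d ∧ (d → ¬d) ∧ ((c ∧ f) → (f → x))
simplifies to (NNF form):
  False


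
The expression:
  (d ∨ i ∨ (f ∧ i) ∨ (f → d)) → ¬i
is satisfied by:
  {i: False}


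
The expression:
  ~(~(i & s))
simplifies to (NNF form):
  i & s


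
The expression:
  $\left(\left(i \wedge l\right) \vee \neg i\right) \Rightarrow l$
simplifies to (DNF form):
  $i \vee l$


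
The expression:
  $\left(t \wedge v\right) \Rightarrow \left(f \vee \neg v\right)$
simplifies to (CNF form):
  $f \vee \neg t \vee \neg v$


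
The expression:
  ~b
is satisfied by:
  {b: False}


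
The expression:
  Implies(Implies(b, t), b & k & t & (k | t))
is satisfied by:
  {k: True, b: True, t: False}
  {b: True, t: False, k: False}
  {k: True, t: True, b: True}


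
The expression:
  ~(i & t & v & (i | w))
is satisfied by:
  {v: False, t: False, i: False}
  {i: True, v: False, t: False}
  {t: True, v: False, i: False}
  {i: True, t: True, v: False}
  {v: True, i: False, t: False}
  {i: True, v: True, t: False}
  {t: True, v: True, i: False}


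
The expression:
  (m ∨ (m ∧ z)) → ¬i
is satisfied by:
  {m: False, i: False}
  {i: True, m: False}
  {m: True, i: False}


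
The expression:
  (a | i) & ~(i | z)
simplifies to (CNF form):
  a & ~i & ~z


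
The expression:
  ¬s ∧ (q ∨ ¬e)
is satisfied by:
  {q: True, e: False, s: False}
  {e: False, s: False, q: False}
  {q: True, e: True, s: False}


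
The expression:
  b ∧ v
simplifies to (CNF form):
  b ∧ v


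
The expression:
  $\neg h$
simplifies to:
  $\neg h$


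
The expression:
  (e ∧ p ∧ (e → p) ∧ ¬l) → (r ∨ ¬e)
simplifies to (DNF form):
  l ∨ r ∨ ¬e ∨ ¬p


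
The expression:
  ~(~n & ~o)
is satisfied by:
  {n: True, o: True}
  {n: True, o: False}
  {o: True, n: False}


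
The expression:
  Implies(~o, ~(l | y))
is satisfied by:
  {o: True, y: False, l: False}
  {o: True, l: True, y: False}
  {o: True, y: True, l: False}
  {o: True, l: True, y: True}
  {l: False, y: False, o: False}


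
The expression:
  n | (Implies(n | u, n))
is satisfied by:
  {n: True, u: False}
  {u: False, n: False}
  {u: True, n: True}


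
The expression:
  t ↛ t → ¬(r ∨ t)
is always true.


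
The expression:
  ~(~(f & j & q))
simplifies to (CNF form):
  f & j & q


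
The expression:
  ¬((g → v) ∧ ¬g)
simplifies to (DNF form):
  g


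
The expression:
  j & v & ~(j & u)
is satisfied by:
  {j: True, v: True, u: False}


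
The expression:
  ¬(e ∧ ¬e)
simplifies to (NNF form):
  True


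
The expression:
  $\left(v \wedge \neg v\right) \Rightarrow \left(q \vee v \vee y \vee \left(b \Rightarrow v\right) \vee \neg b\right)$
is always true.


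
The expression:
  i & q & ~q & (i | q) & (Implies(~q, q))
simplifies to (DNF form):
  False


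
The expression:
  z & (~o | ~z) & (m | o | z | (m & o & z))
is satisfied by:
  {z: True, o: False}


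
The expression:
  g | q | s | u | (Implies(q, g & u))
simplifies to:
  True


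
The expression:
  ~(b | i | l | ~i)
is never true.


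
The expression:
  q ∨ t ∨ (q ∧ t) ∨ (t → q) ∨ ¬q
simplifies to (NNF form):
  True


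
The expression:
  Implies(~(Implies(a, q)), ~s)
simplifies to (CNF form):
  q | ~a | ~s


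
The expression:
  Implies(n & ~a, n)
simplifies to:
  True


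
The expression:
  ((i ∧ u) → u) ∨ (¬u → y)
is always true.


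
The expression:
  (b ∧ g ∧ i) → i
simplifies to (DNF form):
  True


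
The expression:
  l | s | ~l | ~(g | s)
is always true.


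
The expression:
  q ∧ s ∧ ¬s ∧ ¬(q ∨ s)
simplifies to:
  False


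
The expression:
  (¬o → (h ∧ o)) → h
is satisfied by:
  {h: True, o: False}
  {o: False, h: False}
  {o: True, h: True}


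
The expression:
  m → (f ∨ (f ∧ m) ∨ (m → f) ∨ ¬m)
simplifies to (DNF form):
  f ∨ ¬m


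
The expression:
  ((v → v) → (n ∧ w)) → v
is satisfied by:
  {v: True, w: False, n: False}
  {w: False, n: False, v: False}
  {n: True, v: True, w: False}
  {n: True, w: False, v: False}
  {v: True, w: True, n: False}
  {w: True, v: False, n: False}
  {n: True, w: True, v: True}


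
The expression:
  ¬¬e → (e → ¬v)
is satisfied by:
  {v: False, e: False}
  {e: True, v: False}
  {v: True, e: False}


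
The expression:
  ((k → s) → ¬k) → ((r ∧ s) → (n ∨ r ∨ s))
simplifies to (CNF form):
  True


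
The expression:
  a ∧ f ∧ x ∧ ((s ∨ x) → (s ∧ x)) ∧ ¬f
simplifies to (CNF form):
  False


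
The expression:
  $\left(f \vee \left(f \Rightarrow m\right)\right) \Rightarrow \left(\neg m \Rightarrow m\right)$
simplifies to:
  $m$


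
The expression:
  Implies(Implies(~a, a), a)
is always true.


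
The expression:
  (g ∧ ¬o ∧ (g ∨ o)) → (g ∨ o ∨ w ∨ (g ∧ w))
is always true.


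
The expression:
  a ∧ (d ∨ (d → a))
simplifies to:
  a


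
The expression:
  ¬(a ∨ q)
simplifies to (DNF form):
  ¬a ∧ ¬q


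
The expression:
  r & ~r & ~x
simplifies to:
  False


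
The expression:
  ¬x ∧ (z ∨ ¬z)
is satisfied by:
  {x: False}


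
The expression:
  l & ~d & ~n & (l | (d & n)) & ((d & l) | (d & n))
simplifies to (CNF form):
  False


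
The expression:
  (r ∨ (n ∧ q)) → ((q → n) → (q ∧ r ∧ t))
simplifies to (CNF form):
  (q ∨ ¬q) ∧ (q ∨ ¬r) ∧ (q ∨ r ∨ ¬q) ∧ (q ∨ r ∨ ¬r) ∧ (q ∨ t ∨ ¬q) ∧ (q ∨ t ∨ ¬r) ∧ (q ∨ ¬n ∨ ¬q) ∧ (q ∨ ¬n ∨ ¬r) ∧ (r ∨ ¬n ∨ ¬q) ∧ (r ∨ ¬n ∨ ¬r) ∧ (t ∨ ¬n ∨ ¬q) ∧ (t ∨ ¬n ∨ ¬r)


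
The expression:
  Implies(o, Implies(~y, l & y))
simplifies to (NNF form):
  y | ~o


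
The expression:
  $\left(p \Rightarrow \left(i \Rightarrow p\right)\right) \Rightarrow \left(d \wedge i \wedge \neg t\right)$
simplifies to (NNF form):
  $d \wedge i \wedge \neg t$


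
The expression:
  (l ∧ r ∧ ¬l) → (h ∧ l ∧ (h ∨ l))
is always true.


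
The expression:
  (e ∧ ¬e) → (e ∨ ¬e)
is always true.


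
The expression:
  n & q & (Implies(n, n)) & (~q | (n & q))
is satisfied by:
  {q: True, n: True}


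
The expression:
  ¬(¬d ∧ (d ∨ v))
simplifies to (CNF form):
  d ∨ ¬v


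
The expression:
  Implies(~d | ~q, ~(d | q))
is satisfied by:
  {d: False, q: False}
  {q: True, d: True}


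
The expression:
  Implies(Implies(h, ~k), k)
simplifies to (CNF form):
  k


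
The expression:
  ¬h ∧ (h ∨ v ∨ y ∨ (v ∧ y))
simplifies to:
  ¬h ∧ (v ∨ y)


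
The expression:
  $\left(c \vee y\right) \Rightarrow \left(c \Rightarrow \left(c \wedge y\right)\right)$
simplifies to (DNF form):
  $y \vee \neg c$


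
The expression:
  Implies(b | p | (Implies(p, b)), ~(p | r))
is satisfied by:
  {p: False, r: False}


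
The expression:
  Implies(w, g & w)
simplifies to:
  g | ~w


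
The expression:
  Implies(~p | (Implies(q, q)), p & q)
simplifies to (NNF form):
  p & q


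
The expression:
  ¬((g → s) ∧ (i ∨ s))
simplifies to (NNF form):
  ¬s ∧ (g ∨ ¬i)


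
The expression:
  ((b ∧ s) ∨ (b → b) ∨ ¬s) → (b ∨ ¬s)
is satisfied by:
  {b: True, s: False}
  {s: False, b: False}
  {s: True, b: True}


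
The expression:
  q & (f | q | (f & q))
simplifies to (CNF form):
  q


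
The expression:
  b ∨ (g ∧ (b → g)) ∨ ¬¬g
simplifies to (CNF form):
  b ∨ g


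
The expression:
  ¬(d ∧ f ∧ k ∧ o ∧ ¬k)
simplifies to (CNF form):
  True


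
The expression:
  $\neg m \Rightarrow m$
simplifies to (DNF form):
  $m$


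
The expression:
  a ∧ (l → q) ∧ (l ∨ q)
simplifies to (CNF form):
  a ∧ q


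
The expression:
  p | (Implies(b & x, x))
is always true.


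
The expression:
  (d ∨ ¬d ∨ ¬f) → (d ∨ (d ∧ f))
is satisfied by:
  {d: True}


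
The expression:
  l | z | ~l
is always true.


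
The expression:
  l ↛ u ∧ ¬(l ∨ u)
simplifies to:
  False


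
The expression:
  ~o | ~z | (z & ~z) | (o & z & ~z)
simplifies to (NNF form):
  ~o | ~z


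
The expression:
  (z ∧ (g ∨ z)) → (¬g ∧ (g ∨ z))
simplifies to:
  ¬g ∨ ¬z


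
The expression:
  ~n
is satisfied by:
  {n: False}


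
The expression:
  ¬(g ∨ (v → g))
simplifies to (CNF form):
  v ∧ ¬g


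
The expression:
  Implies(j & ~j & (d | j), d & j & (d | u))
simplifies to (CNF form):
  True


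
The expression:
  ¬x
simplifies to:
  ¬x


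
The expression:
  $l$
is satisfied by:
  {l: True}


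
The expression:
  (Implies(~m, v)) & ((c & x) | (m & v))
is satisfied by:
  {m: True, v: True, c: True, x: True}
  {m: True, v: True, c: True, x: False}
  {m: True, v: True, x: True, c: False}
  {m: True, v: True, x: False, c: False}
  {m: True, c: True, x: True, v: False}
  {v: True, c: True, x: True, m: False}


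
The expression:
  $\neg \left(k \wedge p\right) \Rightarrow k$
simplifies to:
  $k$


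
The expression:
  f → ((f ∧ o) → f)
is always true.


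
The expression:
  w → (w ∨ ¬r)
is always true.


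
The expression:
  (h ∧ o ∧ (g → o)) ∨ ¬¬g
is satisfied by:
  {o: True, g: True, h: True}
  {o: True, g: True, h: False}
  {g: True, h: True, o: False}
  {g: True, h: False, o: False}
  {o: True, h: True, g: False}


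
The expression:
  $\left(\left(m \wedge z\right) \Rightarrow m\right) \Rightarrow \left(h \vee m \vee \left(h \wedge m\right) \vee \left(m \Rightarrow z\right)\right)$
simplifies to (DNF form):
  $\text{True}$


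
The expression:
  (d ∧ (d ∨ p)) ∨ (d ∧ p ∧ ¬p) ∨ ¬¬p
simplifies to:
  d ∨ p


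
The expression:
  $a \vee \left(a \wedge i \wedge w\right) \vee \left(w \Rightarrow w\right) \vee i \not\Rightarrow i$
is always true.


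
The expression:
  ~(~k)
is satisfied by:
  {k: True}


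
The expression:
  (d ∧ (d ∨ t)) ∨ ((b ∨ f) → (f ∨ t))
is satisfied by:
  {d: True, t: True, f: True, b: False}
  {d: True, t: True, f: False, b: False}
  {d: True, f: True, t: False, b: False}
  {d: True, f: False, t: False, b: False}
  {t: True, f: True, d: False, b: False}
  {t: True, f: False, d: False, b: False}
  {f: True, d: False, t: False, b: False}
  {f: False, d: False, t: False, b: False}
  {b: True, d: True, t: True, f: True}
  {b: True, d: True, t: True, f: False}
  {b: True, d: True, f: True, t: False}
  {b: True, d: True, f: False, t: False}
  {b: True, t: True, f: True, d: False}
  {b: True, t: True, f: False, d: False}
  {b: True, f: True, t: False, d: False}


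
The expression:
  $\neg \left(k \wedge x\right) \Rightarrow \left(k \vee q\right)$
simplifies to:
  $k \vee q$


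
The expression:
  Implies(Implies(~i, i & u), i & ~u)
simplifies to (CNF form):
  ~i | ~u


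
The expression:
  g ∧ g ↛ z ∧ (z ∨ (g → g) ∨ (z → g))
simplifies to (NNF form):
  g ∧ ¬z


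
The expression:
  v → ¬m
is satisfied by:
  {m: False, v: False}
  {v: True, m: False}
  {m: True, v: False}


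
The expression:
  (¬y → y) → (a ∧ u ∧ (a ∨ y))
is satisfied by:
  {a: True, u: True, y: False}
  {a: True, u: False, y: False}
  {u: True, a: False, y: False}
  {a: False, u: False, y: False}
  {a: True, y: True, u: True}


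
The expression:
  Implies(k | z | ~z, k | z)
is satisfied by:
  {k: True, z: True}
  {k: True, z: False}
  {z: True, k: False}


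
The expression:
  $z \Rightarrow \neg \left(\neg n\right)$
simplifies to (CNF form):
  $n \vee \neg z$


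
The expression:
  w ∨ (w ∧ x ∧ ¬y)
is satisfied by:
  {w: True}


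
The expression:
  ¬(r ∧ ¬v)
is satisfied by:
  {v: True, r: False}
  {r: False, v: False}
  {r: True, v: True}


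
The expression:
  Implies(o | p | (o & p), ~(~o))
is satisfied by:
  {o: True, p: False}
  {p: False, o: False}
  {p: True, o: True}


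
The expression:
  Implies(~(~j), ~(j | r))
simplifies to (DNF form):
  ~j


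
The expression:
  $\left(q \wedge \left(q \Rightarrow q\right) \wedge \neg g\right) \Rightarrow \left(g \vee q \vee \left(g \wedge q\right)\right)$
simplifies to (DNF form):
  $\text{True}$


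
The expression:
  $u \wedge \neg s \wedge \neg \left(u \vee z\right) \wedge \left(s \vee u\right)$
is never true.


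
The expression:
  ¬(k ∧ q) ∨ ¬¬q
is always true.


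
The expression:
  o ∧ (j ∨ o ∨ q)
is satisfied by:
  {o: True}


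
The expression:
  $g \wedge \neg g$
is never true.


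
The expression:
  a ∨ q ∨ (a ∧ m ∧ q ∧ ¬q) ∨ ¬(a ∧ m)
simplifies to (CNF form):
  True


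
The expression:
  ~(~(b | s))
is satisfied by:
  {b: True, s: True}
  {b: True, s: False}
  {s: True, b: False}


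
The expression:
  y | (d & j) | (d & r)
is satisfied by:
  {r: True, y: True, d: True, j: True}
  {r: True, y: True, d: True, j: False}
  {y: True, d: True, j: True, r: False}
  {y: True, d: True, j: False, r: False}
  {r: True, y: True, j: True, d: False}
  {r: True, y: True, j: False, d: False}
  {y: True, j: True, d: False, r: False}
  {y: True, j: False, d: False, r: False}
  {r: True, d: True, j: True, y: False}
  {r: True, d: True, j: False, y: False}
  {d: True, j: True, y: False, r: False}


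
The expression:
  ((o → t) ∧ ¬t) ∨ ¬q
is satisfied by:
  {o: False, q: False, t: False}
  {t: True, o: False, q: False}
  {o: True, t: False, q: False}
  {t: True, o: True, q: False}
  {q: True, t: False, o: False}


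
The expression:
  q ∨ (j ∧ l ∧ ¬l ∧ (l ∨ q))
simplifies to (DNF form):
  q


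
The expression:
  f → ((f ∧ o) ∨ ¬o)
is always true.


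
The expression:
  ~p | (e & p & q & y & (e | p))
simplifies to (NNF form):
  ~p | (e & q & y)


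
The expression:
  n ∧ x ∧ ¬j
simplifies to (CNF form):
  n ∧ x ∧ ¬j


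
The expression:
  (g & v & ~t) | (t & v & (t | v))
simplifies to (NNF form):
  v & (g | t)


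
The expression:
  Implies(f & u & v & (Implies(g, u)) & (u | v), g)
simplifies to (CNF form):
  g | ~f | ~u | ~v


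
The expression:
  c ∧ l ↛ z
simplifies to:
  c ∧ l ∧ ¬z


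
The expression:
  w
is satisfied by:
  {w: True}


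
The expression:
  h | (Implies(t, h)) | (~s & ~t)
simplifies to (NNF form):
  h | ~t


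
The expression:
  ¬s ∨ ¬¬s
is always true.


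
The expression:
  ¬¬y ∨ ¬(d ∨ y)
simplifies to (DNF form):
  y ∨ ¬d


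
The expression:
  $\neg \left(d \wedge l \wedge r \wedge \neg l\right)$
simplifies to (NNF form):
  $\text{True}$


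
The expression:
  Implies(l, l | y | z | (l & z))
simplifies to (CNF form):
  True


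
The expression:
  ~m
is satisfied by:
  {m: False}


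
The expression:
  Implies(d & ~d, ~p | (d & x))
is always true.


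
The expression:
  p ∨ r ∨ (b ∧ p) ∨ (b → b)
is always true.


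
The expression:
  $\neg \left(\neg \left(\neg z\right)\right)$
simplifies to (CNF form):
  $\neg z$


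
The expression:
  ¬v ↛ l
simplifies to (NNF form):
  l ∨ ¬v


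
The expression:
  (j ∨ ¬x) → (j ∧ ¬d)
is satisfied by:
  {x: True, d: False, j: False}
  {j: True, x: True, d: False}
  {j: True, x: False, d: False}
  {d: True, x: True, j: False}


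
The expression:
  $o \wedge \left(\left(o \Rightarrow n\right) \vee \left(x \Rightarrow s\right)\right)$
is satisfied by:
  {n: True, s: True, o: True, x: False}
  {n: True, o: True, s: False, x: False}
  {s: True, o: True, n: False, x: False}
  {o: True, n: False, s: False, x: False}
  {x: True, n: True, o: True, s: True}
  {x: True, n: True, o: True, s: False}
  {x: True, o: True, s: True, n: False}


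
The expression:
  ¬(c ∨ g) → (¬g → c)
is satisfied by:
  {c: True, g: True}
  {c: True, g: False}
  {g: True, c: False}


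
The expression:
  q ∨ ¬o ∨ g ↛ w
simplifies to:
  q ∨ (g ∧ ¬w) ∨ ¬o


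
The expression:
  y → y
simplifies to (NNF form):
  True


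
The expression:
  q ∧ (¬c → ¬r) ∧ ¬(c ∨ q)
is never true.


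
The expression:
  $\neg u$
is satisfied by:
  {u: False}


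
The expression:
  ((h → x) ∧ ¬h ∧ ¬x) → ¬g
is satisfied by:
  {x: True, h: True, g: False}
  {x: True, g: False, h: False}
  {h: True, g: False, x: False}
  {h: False, g: False, x: False}
  {x: True, h: True, g: True}
  {x: True, g: True, h: False}
  {h: True, g: True, x: False}


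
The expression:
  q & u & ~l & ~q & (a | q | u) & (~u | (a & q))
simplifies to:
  False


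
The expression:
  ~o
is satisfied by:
  {o: False}


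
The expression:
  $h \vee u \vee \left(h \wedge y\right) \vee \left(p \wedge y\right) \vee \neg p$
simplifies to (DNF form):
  $h \vee u \vee y \vee \neg p$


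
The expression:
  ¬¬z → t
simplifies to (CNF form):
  t ∨ ¬z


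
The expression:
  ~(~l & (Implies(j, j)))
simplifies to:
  l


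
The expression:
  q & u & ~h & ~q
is never true.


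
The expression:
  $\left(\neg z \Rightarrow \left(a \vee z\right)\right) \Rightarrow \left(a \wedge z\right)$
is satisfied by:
  {z: False, a: False}
  {a: True, z: True}


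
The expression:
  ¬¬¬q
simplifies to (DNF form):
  ¬q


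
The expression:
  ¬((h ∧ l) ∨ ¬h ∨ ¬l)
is never true.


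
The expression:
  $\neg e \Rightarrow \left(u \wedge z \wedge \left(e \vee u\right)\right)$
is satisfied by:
  {u: True, e: True, z: True}
  {u: True, e: True, z: False}
  {e: True, z: True, u: False}
  {e: True, z: False, u: False}
  {u: True, z: True, e: False}


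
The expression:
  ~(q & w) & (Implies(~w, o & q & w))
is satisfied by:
  {w: True, q: False}


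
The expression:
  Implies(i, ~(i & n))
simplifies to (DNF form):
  ~i | ~n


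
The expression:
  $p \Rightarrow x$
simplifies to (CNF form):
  $x \vee \neg p$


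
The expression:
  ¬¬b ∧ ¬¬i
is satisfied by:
  {i: True, b: True}


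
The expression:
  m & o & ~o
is never true.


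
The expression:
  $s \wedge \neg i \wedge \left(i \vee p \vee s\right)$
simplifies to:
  $s \wedge \neg i$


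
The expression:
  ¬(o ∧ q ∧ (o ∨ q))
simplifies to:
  ¬o ∨ ¬q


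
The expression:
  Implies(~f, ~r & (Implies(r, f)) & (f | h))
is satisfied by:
  {f: True, h: True, r: False}
  {f: True, h: False, r: False}
  {r: True, f: True, h: True}
  {r: True, f: True, h: False}
  {h: True, r: False, f: False}


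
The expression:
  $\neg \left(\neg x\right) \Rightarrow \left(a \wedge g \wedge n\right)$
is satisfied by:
  {g: True, a: True, n: True, x: False}
  {g: True, a: True, n: False, x: False}
  {g: True, n: True, a: False, x: False}
  {g: True, n: False, a: False, x: False}
  {a: True, n: True, g: False, x: False}
  {a: True, n: False, g: False, x: False}
  {n: True, g: False, a: False, x: False}
  {n: False, g: False, a: False, x: False}
  {x: True, g: True, a: True, n: True}


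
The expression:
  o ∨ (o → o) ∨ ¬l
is always true.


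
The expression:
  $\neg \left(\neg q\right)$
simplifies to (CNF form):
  $q$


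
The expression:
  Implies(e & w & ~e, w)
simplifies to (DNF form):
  True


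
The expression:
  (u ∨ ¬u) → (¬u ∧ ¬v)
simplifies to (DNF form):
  ¬u ∧ ¬v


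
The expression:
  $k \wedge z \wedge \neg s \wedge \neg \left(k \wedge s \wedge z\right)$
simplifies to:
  $k \wedge z \wedge \neg s$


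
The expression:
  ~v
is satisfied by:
  {v: False}


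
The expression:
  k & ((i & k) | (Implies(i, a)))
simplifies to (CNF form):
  k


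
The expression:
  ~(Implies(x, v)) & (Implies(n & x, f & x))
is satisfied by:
  {f: True, x: True, v: False, n: False}
  {x: True, f: False, v: False, n: False}
  {n: True, f: True, x: True, v: False}


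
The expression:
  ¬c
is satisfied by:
  {c: False}


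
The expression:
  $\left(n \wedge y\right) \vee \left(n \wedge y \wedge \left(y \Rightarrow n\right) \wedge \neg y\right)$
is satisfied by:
  {y: True, n: True}


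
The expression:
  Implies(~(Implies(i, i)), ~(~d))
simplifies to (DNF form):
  True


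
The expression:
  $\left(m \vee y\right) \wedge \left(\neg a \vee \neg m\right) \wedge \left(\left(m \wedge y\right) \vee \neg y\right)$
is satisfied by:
  {m: True, a: False}
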